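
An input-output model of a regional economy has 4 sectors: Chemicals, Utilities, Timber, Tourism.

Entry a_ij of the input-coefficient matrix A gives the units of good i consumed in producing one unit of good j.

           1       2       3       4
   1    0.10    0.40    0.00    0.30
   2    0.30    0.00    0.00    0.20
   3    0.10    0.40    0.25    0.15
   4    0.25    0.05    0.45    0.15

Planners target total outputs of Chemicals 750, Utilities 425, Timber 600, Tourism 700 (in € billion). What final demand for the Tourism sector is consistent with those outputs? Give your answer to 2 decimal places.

d_4 = 116.25

I − A =
  [   0.90    -0.40     0.00    -0.30]
  [  -0.30     1.00     0.00    -0.20]
  [  -0.10    -0.40     0.75    -0.15]
  [  -0.25    -0.05    -0.45     0.85]
d = (I − A) x:
  d_1 = (+0.90)·750 + (-0.40)·425 + (+0.00)·600 + (-0.30)·700 = 295.00
  d_2 = (-0.30)·750 + (+1.00)·425 + (+0.00)·600 + (-0.20)·700 = 60.00
  d_3 = (-0.10)·750 + (-0.40)·425 + (+0.75)·600 + (-0.15)·700 = 100.00
  d_4 = (-0.25)·750 + (-0.05)·425 + (-0.45)·600 + (+0.85)·700 = 116.25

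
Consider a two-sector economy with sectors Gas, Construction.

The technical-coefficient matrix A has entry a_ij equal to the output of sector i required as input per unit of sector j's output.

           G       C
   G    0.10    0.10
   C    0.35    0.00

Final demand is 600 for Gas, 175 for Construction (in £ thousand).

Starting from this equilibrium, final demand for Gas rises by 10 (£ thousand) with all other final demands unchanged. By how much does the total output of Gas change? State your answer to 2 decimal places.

Δx_G = 11.56

I − A =
  [   0.90    -0.10]
  [  -0.35     1.00]
det(I−A) = (0.90)(1.00) − (-0.10)(-0.35) = 0.8650
adj(I−A) = [[1.00, 0.10], [0.35, 0.90]]
(I − A)⁻¹ = adj(I−A) / det(I−A) ≈
  [   1.1561     0.1156]
  [   0.4046     1.0405]
Δx = (I − A)⁻¹ Δd with Δd having +10 in the Gas component and 0 elsewhere.
So Δx_G = L_GG · (+10), where L_GG = adj(I−A)_GG / det(I−A) = 1.00 / 0.8650.
Δx_G = 1.00 × (+10) / 0.8650 = 10.00 / 0.8650 ≈ 11.56.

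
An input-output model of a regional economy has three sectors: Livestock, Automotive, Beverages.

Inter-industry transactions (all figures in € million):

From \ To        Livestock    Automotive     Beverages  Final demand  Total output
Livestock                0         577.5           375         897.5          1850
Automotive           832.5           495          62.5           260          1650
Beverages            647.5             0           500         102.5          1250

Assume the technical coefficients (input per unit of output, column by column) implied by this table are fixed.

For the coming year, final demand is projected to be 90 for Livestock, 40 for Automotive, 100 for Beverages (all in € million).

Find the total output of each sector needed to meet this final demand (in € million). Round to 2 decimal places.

x_L = 280.43, x_A = 261.01, x_B = 330.25

Technical coefficients a_ij = z_ij / X_j:
  a_LL = 0/1850 = 0.00, a_AL = 832.5/1850 = 0.45, a_BL = 647.5/1850 = 0.35
  a_LA = 577.5/1650 = 0.35, a_AA = 495/1650 = 0.30, a_BA = 0/1650 = 0.00
  a_LB = 375/1250 = 0.30, a_AB = 62.5/1250 = 0.05, a_BB = 500/1250 = 0.40
I − A =
  [   1.00    -0.35    -0.30]
  [  -0.45     0.70    -0.05]
  [  -0.35     0.00     0.60]
Cofactors of I−A, C_ij = (−1)^(i+j)·(minor ij) (rows/columns in the sector order above):
  C_11 = (0.70)(0.60) − (-0.05)(0.00) = 0.4200
  C_12 = −[(-0.45)(0.60) − (-0.05)(-0.35)] = 0.2875
  C_13 = (-0.45)(0.00) − (0.70)(-0.35) = 0.2450
  C_21 = −[(-0.35)(0.60) − (-0.30)(0.00)] = 0.2100
  C_22 = (1.00)(0.60) − (-0.30)(-0.35) = 0.4950
  C_23 = −[(1.00)(0.00) − (-0.35)(-0.35)] = 0.1225
  C_31 = (-0.35)(-0.05) − (-0.30)(0.70) = 0.2275
  C_32 = −[(1.00)(-0.05) − (-0.30)(-0.45)] = 0.1850
  C_33 = (1.00)(0.70) − (-0.35)(-0.45) = 0.5425
det(I−A) = Σ_j (I−A)_1j·C_1j = (1.00)(0.4200) + (-0.35)(0.2875) + (-0.30)(0.2450) = 0.245875
adj(I−A) = Cᵀ =
  [ 0.4200   0.2100   0.2275]
  [ 0.2875   0.4950   0.1850]
  [ 0.2450   0.1225   0.5425]
(I − A)⁻¹ = adj(I−A) / det(I−A) ≈
  [   1.7082     0.8541     0.9253]
  [   1.1693     2.0132     0.7524]
  [   0.9964     0.4982     2.2064]
x = (I − A)⁻¹ d = adj(I−A)·d / det(I−A), with det(I−A) = 0.245875:
  x_L = (0.4200·90 + 0.2100·40 + 0.2275·100) / 0.245875 = 68.95 / 0.245875 ≈ 280.43
  x_A = (0.2875·90 + 0.4950·40 + 0.1850·100) / 0.245875 = 64.175 / 0.245875 ≈ 261.01
  x_B = (0.2450·90 + 0.1225·40 + 0.5425·100) / 0.245875 = 81.20 / 0.245875 ≈ 330.25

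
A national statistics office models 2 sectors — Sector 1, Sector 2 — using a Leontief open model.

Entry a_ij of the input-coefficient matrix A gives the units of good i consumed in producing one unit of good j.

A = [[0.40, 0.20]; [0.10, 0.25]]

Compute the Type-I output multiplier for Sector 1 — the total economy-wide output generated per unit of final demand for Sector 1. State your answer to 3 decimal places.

I − A =
  [   0.60    -0.20]
  [  -0.10     0.75]
det(I−A) = (0.60)(0.75) − (-0.20)(-0.10) = 0.4300
adj(I−A) = [[0.75, 0.20], [0.10, 0.60]]
(I − A)⁻¹ = adj(I−A) / det(I−A) ≈
  [   1.7442     0.4651]
  [   0.2326     1.3953]
The output multiplier for sector j is the column-j sum of the Leontief inverse (I − A)⁻¹ = adj(I−A) / det(I−A).
Column 1 of adj(I−A): (0.75, 0.10); det(I−A) = 0.4300.
m_1 = (0.75 + 0.10) / 0.4300 = 0.85 / 0.4300 ≈ 1.977.

m_1 = 1.977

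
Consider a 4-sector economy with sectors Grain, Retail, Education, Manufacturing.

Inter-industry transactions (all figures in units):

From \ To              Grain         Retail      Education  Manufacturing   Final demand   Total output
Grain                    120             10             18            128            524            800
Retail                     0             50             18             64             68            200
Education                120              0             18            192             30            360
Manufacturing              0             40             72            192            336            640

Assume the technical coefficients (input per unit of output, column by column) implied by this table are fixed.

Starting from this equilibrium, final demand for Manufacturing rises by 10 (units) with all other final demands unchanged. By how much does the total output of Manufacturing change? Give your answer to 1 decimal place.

Technical coefficients a_ij = z_ij / X_j:
  a_11 = 120/800 = 0.15, a_21 = 0/800 = 0.00, a_31 = 120/800 = 0.15, a_41 = 0/800 = 0.00
  a_12 = 10/200 = 0.05, a_22 = 50/200 = 0.25, a_32 = 0/200 = 0.00, a_42 = 40/200 = 0.20
  a_13 = 18/360 = 0.05, a_23 = 18/360 = 0.05, a_33 = 18/360 = 0.05, a_43 = 72/360 = 0.20
  a_14 = 128/640 = 0.20, a_24 = 64/640 = 0.10, a_34 = 192/640 = 0.30, a_44 = 192/640 = 0.30
I − A =
  [   0.85    -0.05    -0.05    -0.20]
  [   0.00     0.75    -0.05    -0.10]
  [  -0.15     0.00     0.95    -0.30]
  [   0.00    -0.20    -0.20     0.70]
Compute the cofactors C_ij = (−1)^(i+j)·(3×3 minor ij) of I−A; the adjugate is their transpose:
adj(I−A) = Cᵀ =
  [ 0.431750   0.071250   0.060000   0.159250]
  [ 0.008250   0.503000   0.046750   0.094250]
  [ 0.075750   0.062250   0.429250   0.214500]
  [ 0.024000   0.161500   0.136000   0.599625]
det(I−A) = Σ_j (I−A)_1j·C_1j = (0.85)(0.431750) + (-0.05)(0.008250) + (-0.05)(0.075750) + (-0.20)(0.024000) = 0.3579875
(I − A)⁻¹ = adj(I−A) / det(I−A) ≈
  [   1.2060     0.1990     0.1676     0.4448]
  [   0.0230     1.4051     0.1306     0.2633]
  [   0.2116     0.1739     1.1991     0.5992]
  [   0.0670     0.4511     0.3799     1.6750]
Δx = (I − A)⁻¹ Δd with Δd having +10 in the Manufacturing component and 0 elsewhere.
So Δx_4 = L_44 · (+10), where L_44 = adj(I−A)_44 / det(I−A) = 0.599625 / 0.3579875.
Δx_4 = 0.599625 × (+10) / 0.3579875 = 5.99625 / 0.3579875 ≈ 16.7.

Δx_4 = 16.7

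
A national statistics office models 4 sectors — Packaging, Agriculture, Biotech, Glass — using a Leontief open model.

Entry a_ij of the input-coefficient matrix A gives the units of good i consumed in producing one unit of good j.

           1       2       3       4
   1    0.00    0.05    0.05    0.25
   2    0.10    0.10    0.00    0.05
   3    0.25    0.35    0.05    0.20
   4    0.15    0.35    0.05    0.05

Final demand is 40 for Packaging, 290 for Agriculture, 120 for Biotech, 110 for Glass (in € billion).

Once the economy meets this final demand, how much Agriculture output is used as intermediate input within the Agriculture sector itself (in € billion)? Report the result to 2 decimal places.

I − A =
  [   1.00    -0.05    -0.05    -0.25]
  [  -0.10     0.90     0.00    -0.05]
  [  -0.25    -0.35     0.95    -0.20]
  [  -0.15    -0.35    -0.05     0.95]
Compute the cofactors C_ij = (−1)^(i+j)·(3×3 minor ij) of I−A; the adjugate is their transpose:
adj(I−A) = Cᵀ =
  [ 0.785750   0.152250   0.053250   0.226000]
  [ 0.097000   0.840375   0.008875   0.071625]
  [ 0.279250   0.424625   0.789875   0.262125]
  [ 0.174500   0.356000   0.053250   0.837250]
det(I−A) = Σ_j (I−A)_1j·C_1j = (1.00)(0.785750) + (-0.05)(0.097000) + (-0.05)(0.279250) + (-0.25)(0.174500) = 0.7233125
(I − A)⁻¹ = adj(I−A) / det(I−A) ≈
  [   1.0863     0.2105     0.0736     0.3125]
  [   0.1341     1.1618     0.0123     0.0990]
  [   0.3861     0.5871     1.0920     0.3624]
  [   0.2413     0.4922     0.0736     1.1575]
First solve x = (I − A)⁻¹ d = adj(I−A)·d / det(I−A); in particular x_2 = (0.097000·40 + 0.840375·290 + 0.008875·120 + 0.071625·110) / 0.7233125 = 256.5325 / 0.7233125 ≈ 354.6634.
Intermediate flow from 2 to 2: z_22 = a_22 · x_2 = 0.10 × 256.5325 / 0.7233125 = 25.65325 / 0.7233125 ≈ 35.47.

z_22 = 35.47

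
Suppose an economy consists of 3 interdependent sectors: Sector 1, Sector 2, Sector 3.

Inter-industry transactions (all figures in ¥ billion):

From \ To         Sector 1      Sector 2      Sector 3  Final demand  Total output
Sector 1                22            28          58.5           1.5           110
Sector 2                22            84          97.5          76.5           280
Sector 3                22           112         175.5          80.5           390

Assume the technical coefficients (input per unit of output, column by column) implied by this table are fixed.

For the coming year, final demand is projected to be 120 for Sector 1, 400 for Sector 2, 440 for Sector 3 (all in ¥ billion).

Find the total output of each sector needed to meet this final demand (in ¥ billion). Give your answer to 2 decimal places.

Technical coefficients a_ij = z_ij / X_j:
  a_11 = 22/110 = 0.20, a_21 = 22/110 = 0.20, a_31 = 22/110 = 0.20
  a_12 = 28/280 = 0.10, a_22 = 84/280 = 0.30, a_32 = 112/280 = 0.40
  a_13 = 58.5/390 = 0.15, a_23 = 97.5/390 = 0.25, a_33 = 175.5/390 = 0.45
I − A =
  [   0.80    -0.10    -0.15]
  [  -0.20     0.70    -0.25]
  [  -0.20    -0.40     0.55]
Cofactors of I−A, C_ij = (−1)^(i+j)·(minor ij) (rows/columns in the sector order above):
  C_11 = (0.70)(0.55) − (-0.25)(-0.40) = 0.2850
  C_12 = −[(-0.20)(0.55) − (-0.25)(-0.20)] = 0.1600
  C_13 = (-0.20)(-0.40) − (0.70)(-0.20) = 0.2200
  C_21 = −[(-0.10)(0.55) − (-0.15)(-0.40)] = 0.1150
  C_22 = (0.80)(0.55) − (-0.15)(-0.20) = 0.4100
  C_23 = −[(0.80)(-0.40) − (-0.10)(-0.20)] = 0.3400
  C_31 = (-0.10)(-0.25) − (-0.15)(0.70) = 0.1300
  C_32 = −[(0.80)(-0.25) − (-0.15)(-0.20)] = 0.2300
  C_33 = (0.80)(0.70) − (-0.10)(-0.20) = 0.5400
det(I−A) = Σ_j (I−A)_1j·C_1j = (0.80)(0.2850) + (-0.10)(0.1600) + (-0.15)(0.2200) = 0.1790
adj(I−A) = Cᵀ =
  [ 0.2850   0.1150   0.1300]
  [ 0.1600   0.4100   0.2300]
  [ 0.2200   0.3400   0.5400]
(I − A)⁻¹ = adj(I−A) / det(I−A) ≈
  [   1.5922     0.6425     0.7263]
  [   0.8939     2.2905     1.2849]
  [   1.2291     1.8994     3.0168]
x = (I − A)⁻¹ d = adj(I−A)·d / det(I−A), with det(I−A) = 0.1790:
  x_1 = (0.2850·120 + 0.1150·400 + 0.1300·440) / 0.1790 = 137.40 / 0.1790 ≈ 767.60
  x_2 = (0.1600·120 + 0.4100·400 + 0.2300·440) / 0.1790 = 284.40 / 0.1790 ≈ 1588.83
  x_3 = (0.2200·120 + 0.3400·400 + 0.5400·440) / 0.1790 = 400.00 / 0.1790 ≈ 2234.64

x_1 = 767.60, x_2 = 1588.83, x_3 = 2234.64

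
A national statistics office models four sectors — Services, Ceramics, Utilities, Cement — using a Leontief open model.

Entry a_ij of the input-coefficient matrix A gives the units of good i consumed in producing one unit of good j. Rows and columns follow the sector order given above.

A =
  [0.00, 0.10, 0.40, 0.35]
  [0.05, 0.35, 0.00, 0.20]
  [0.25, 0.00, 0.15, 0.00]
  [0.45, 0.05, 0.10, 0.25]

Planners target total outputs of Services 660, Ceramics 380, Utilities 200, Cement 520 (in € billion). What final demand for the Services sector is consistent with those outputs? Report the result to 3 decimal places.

I − A =
  [   1.00    -0.10    -0.40    -0.35]
  [  -0.05     0.65     0.00    -0.20]
  [  -0.25     0.00     0.85     0.00]
  [  -0.45    -0.05    -0.10     0.75]
d = (I − A) x:
  d_1 = (+1.00)·660 + (-0.10)·380 + (-0.40)·200 + (-0.35)·520 = 360.000
  d_2 = (-0.05)·660 + (+0.65)·380 + (+0.00)·200 + (-0.20)·520 = 110.000
  d_3 = (-0.25)·660 + (+0.00)·380 + (+0.85)·200 + (+0.00)·520 = 5.000
  d_4 = (-0.45)·660 + (-0.05)·380 + (-0.10)·200 + (+0.75)·520 = 54.000

d_1 = 360.000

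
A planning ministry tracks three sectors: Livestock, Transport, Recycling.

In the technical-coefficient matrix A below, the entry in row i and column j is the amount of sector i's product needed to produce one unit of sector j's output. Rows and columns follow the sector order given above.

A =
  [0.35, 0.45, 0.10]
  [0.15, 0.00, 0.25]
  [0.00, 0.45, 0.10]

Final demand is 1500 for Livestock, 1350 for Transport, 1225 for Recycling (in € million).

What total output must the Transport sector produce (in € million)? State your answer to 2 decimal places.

I − A =
  [   0.65    -0.45    -0.10]
  [  -0.15     1.00    -0.25]
  [   0.00    -0.45     0.90]
Cofactors of I−A, C_ij = (−1)^(i+j)·(minor ij) (rows/columns in the sector order above):
  C_11 = (1.00)(0.90) − (-0.25)(-0.45) = 0.7875
  C_12 = −[(-0.15)(0.90) − (-0.25)(0.00)] = 0.1350
  C_13 = (-0.15)(-0.45) − (1.00)(0.00) = 0.0675
  C_21 = −[(-0.45)(0.90) − (-0.10)(-0.45)] = 0.4500
  C_22 = (0.65)(0.90) − (-0.10)(0.00) = 0.5850
  C_23 = −[(0.65)(-0.45) − (-0.45)(0.00)] = 0.2925
  C_31 = (-0.45)(-0.25) − (-0.10)(1.00) = 0.2125
  C_32 = −[(0.65)(-0.25) − (-0.10)(-0.15)] = 0.1775
  C_33 = (0.65)(1.00) − (-0.45)(-0.15) = 0.5825
det(I−A) = Σ_j (I−A)_1j·C_1j = (0.65)(0.7875) + (-0.45)(0.1350) + (-0.10)(0.0675) = 0.444375
adj(I−A) = Cᵀ =
  [ 0.7875   0.4500   0.2125]
  [ 0.1350   0.5850   0.1775]
  [ 0.0675   0.2925   0.5825]
(I − A)⁻¹ = adj(I−A) / det(I−A) ≈
  [   1.7722     1.0127     0.4782]
  [   0.3038     1.3165     0.3994]
  [   0.1519     0.6582     1.3108]
x = (I − A)⁻¹ d = adj(I−A)·d / det(I−A), with det(I−A) = 0.444375:
  x_L = (0.7875·1500 + 0.4500·1350 + 0.2125·1225) / 0.444375 = 2049.0625 / 0.444375 ≈ 4611.11
  x_T = (0.1350·1500 + 0.5850·1350 + 0.1775·1225) / 0.444375 = 1209.6875 / 0.444375 ≈ 2722.22
  x_R = (0.0675·1500 + 0.2925·1350 + 0.5825·1225) / 0.444375 = 1209.6875 / 0.444375 ≈ 2722.22

x_T = 2722.22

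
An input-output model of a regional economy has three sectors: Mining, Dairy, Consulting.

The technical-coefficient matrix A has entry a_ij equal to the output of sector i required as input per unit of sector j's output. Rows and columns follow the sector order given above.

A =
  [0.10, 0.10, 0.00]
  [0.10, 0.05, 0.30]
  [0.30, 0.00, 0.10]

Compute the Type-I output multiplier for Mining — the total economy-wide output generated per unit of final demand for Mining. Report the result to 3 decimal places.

I − A =
  [   0.90    -0.10     0.00]
  [  -0.10     0.95    -0.30]
  [  -0.30     0.00     0.90]
Cofactors of I−A, C_ij = (−1)^(i+j)·(minor ij) (rows/columns in the sector order above):
  C_11 = (0.95)(0.90) − (-0.30)(0.00) = 0.8550
  C_12 = −[(-0.10)(0.90) − (-0.30)(-0.30)] = 0.1800
  C_13 = (-0.10)(0.00) − (0.95)(-0.30) = 0.2850
  C_21 = −[(-0.10)(0.90) − (0.00)(0.00)] = 0.0900
  C_22 = (0.90)(0.90) − (0.00)(-0.30) = 0.8100
  C_23 = −[(0.90)(0.00) − (-0.10)(-0.30)] = 0.0300
  C_31 = (-0.10)(-0.30) − (0.00)(0.95) = 0.0300
  C_32 = −[(0.90)(-0.30) − (0.00)(-0.10)] = 0.2700
  C_33 = (0.90)(0.95) − (-0.10)(-0.10) = 0.8450
det(I−A) = Σ_j (I−A)_1j·C_1j = (0.90)(0.8550) + (-0.10)(0.1800) + (0.00)(0.2850) = 0.7515
adj(I−A) = Cᵀ =
  [ 0.8550   0.0900   0.0300]
  [ 0.1800   0.8100   0.2700]
  [ 0.2850   0.0300   0.8450]
(I − A)⁻¹ = adj(I−A) / det(I−A) ≈
  [   1.1377     0.1198     0.0399]
  [   0.2395     1.0778     0.3593]
  [   0.3792     0.0399     1.1244]
The output multiplier for sector j is the column-j sum of the Leontief inverse (I − A)⁻¹ = adj(I−A) / det(I−A).
Column M of adj(I−A): (0.8550, 0.1800, 0.2850); det(I−A) = 0.7515.
m_M = (0.8550 + 0.1800 + 0.2850) / 0.7515 = 1.32 / 0.7515 ≈ 1.756.

m_M = 1.756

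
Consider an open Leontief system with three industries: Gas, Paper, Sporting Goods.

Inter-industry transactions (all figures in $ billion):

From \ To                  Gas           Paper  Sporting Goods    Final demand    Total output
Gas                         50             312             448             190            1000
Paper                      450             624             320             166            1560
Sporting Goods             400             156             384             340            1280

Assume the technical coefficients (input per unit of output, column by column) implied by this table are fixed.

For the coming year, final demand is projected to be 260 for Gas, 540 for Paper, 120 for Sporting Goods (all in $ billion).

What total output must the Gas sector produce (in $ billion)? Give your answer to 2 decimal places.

Technical coefficients a_ij = z_ij / X_j:
  a_11 = 50/1000 = 0.05, a_21 = 450/1000 = 0.45, a_31 = 400/1000 = 0.40
  a_12 = 312/1560 = 0.20, a_22 = 624/1560 = 0.40, a_32 = 156/1560 = 0.10
  a_13 = 448/1280 = 0.35, a_23 = 320/1280 = 0.25, a_33 = 384/1280 = 0.30
I − A =
  [   0.95    -0.20    -0.35]
  [  -0.45     0.60    -0.25]
  [  -0.40    -0.10     0.70]
Cofactors of I−A, C_ij = (−1)^(i+j)·(minor ij) (rows/columns in the sector order above):
  C_11 = (0.60)(0.70) − (-0.25)(-0.10) = 0.3950
  C_12 = −[(-0.45)(0.70) − (-0.25)(-0.40)] = 0.4150
  C_13 = (-0.45)(-0.10) − (0.60)(-0.40) = 0.2850
  C_21 = −[(-0.20)(0.70) − (-0.35)(-0.10)] = 0.1750
  C_22 = (0.95)(0.70) − (-0.35)(-0.40) = 0.5250
  C_23 = −[(0.95)(-0.10) − (-0.20)(-0.40)] = 0.1750
  C_31 = (-0.20)(-0.25) − (-0.35)(0.60) = 0.2600
  C_32 = −[(0.95)(-0.25) − (-0.35)(-0.45)] = 0.3950
  C_33 = (0.95)(0.60) − (-0.20)(-0.45) = 0.4800
det(I−A) = Σ_j (I−A)_1j·C_1j = (0.95)(0.3950) + (-0.20)(0.4150) + (-0.35)(0.2850) = 0.1925
adj(I−A) = Cᵀ =
  [ 0.3950   0.1750   0.2600]
  [ 0.4150   0.5250   0.3950]
  [ 0.2850   0.1750   0.4800]
(I − A)⁻¹ = adj(I−A) / det(I−A) ≈
  [   2.0519     0.9091     1.3506]
  [   2.1558     2.7273     2.0519]
  [   1.4805     0.9091     2.4935]
x = (I − A)⁻¹ d = adj(I−A)·d / det(I−A), with det(I−A) = 0.1925:
  x_1 = (0.3950·260 + 0.1750·540 + 0.2600·120) / 0.1925 = 228.40 / 0.1925 ≈ 1186.49
  x_2 = (0.4150·260 + 0.5250·540 + 0.3950·120) / 0.1925 = 438.80 / 0.1925 ≈ 2279.48
  x_3 = (0.2850·260 + 0.1750·540 + 0.4800·120) / 0.1925 = 226.20 / 0.1925 ≈ 1175.06

x_1 = 1186.49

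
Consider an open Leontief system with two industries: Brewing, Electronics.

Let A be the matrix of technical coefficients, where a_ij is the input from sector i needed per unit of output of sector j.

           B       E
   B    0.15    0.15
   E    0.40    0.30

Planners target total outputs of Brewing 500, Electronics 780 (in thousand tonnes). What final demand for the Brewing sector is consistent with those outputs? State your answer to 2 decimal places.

I − A =
  [   0.85    -0.15]
  [  -0.40     0.70]
d = (I − A) x:
  d_B = (+0.85)·500 + (-0.15)·780 = 308.00
  d_E = (-0.40)·500 + (+0.70)·780 = 346.00

d_B = 308.00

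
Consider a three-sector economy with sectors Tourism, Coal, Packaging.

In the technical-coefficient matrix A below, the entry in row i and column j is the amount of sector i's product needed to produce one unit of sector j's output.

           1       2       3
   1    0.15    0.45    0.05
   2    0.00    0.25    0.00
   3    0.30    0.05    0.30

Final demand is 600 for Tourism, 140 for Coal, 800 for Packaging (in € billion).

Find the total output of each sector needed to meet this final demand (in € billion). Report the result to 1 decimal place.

I − A =
  [   0.85    -0.45    -0.05]
  [   0.00     0.75     0.00]
  [  -0.30    -0.05     0.70]
Cofactors of I−A, C_ij = (−1)^(i+j)·(minor ij) (rows/columns in the sector order above):
  C_11 = (0.75)(0.70) − (0.00)(-0.05) = 0.5250
  C_12 = −[(0.00)(0.70) − (0.00)(-0.30)] = 0.0000
  C_13 = (0.00)(-0.05) − (0.75)(-0.30) = 0.2250
  C_21 = −[(-0.45)(0.70) − (-0.05)(-0.05)] = 0.3175
  C_22 = (0.85)(0.70) − (-0.05)(-0.30) = 0.5800
  C_23 = −[(0.85)(-0.05) − (-0.45)(-0.30)] = 0.1775
  C_31 = (-0.45)(0.00) − (-0.05)(0.75) = 0.0375
  C_32 = −[(0.85)(0.00) − (-0.05)(0.00)] = 0.0000
  C_33 = (0.85)(0.75) − (-0.45)(0.00) = 0.6375
det(I−A) = Σ_j (I−A)_1j·C_1j = (0.85)(0.5250) + (-0.45)(0.0000) + (-0.05)(0.2250) = 0.4350
adj(I−A) = Cᵀ =
  [ 0.5250   0.3175   0.0375]
  [ 0.0000   0.5800   0.0000]
  [ 0.2250   0.1775   0.6375]
(I − A)⁻¹ = adj(I−A) / det(I−A) ≈
  [   1.2069     0.7299     0.0862]
  [   0.0000     1.3333     0.0000]
  [   0.5172     0.4080     1.4655]
x = (I − A)⁻¹ d = adj(I−A)·d / det(I−A), with det(I−A) = 0.4350:
  x_1 = (0.5250·600 + 0.3175·140 + 0.0375·800) / 0.4350 = 389.45 / 0.4350 ≈ 895.3
  x_2 = (0.0000·600 + 0.5800·140 + 0.0000·800) / 0.4350 = 81.20 / 0.4350 ≈ 186.7
  x_3 = (0.2250·600 + 0.1775·140 + 0.6375·800) / 0.4350 = 669.85 / 0.4350 ≈ 1539.9

x_1 = 895.3, x_2 = 186.7, x_3 = 1539.9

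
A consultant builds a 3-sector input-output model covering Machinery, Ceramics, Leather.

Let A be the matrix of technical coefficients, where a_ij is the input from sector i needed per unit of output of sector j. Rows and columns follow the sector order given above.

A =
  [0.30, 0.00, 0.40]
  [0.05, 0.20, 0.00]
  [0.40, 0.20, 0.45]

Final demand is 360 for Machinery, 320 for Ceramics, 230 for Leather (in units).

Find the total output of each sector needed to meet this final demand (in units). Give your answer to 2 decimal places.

x_M = 1463.64, x_C = 491.48, x_L = 1661.36

I − A =
  [   0.70     0.00    -0.40]
  [  -0.05     0.80     0.00]
  [  -0.40    -0.20     0.55]
Cofactors of I−A, C_ij = (−1)^(i+j)·(minor ij) (rows/columns in the sector order above):
  C_11 = (0.80)(0.55) − (0.00)(-0.20) = 0.4400
  C_12 = −[(-0.05)(0.55) − (0.00)(-0.40)] = 0.0275
  C_13 = (-0.05)(-0.20) − (0.80)(-0.40) = 0.3300
  C_21 = −[(0.00)(0.55) − (-0.40)(-0.20)] = 0.0800
  C_22 = (0.70)(0.55) − (-0.40)(-0.40) = 0.2250
  C_23 = −[(0.70)(-0.20) − (0.00)(-0.40)] = 0.1400
  C_31 = (0.00)(0.00) − (-0.40)(0.80) = 0.3200
  C_32 = −[(0.70)(0.00) − (-0.40)(-0.05)] = 0.0200
  C_33 = (0.70)(0.80) − (0.00)(-0.05) = 0.5600
det(I−A) = Σ_j (I−A)_1j·C_1j = (0.70)(0.4400) + (0.00)(0.0275) + (-0.40)(0.3300) = 0.1760
adj(I−A) = Cᵀ =
  [ 0.4400   0.0800   0.3200]
  [ 0.0275   0.2250   0.0200]
  [ 0.3300   0.1400   0.5600]
(I − A)⁻¹ = adj(I−A) / det(I−A) ≈
  [   2.5000     0.4545     1.8182]
  [   0.1563     1.2784     0.1136]
  [   1.8750     0.7955     3.1818]
x = (I − A)⁻¹ d = adj(I−A)·d / det(I−A), with det(I−A) = 0.1760:
  x_M = (0.4400·360 + 0.0800·320 + 0.3200·230) / 0.1760 = 257.60 / 0.1760 ≈ 1463.64
  x_C = (0.0275·360 + 0.2250·320 + 0.0200·230) / 0.1760 = 86.50 / 0.1760 ≈ 491.48
  x_L = (0.3300·360 + 0.1400·320 + 0.5600·230) / 0.1760 = 292.40 / 0.1760 ≈ 1661.36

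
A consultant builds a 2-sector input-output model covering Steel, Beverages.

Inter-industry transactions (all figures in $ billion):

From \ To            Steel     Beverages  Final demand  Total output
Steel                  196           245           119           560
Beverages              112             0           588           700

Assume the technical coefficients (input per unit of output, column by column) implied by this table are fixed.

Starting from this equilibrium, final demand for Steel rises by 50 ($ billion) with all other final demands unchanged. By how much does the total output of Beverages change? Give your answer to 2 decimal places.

Δx_2 = 17.24

Technical coefficients a_ij = z_ij / X_j:
  a_11 = 196/560 = 0.35, a_21 = 112/560 = 0.20
  a_12 = 245/700 = 0.35, a_22 = 0/700 = 0.00
I − A =
  [   0.65    -0.35]
  [  -0.20     1.00]
det(I−A) = (0.65)(1.00) − (-0.35)(-0.20) = 0.5800
adj(I−A) = [[1.00, 0.35], [0.20, 0.65]]
(I − A)⁻¹ = adj(I−A) / det(I−A) ≈
  [   1.7241     0.6034]
  [   0.3448     1.1207]
Δx = (I − A)⁻¹ Δd with Δd having +50 in the Steel component and 0 elsewhere.
So Δx_2 = L_21 · (+50), where L_21 = adj(I−A)_21 / det(I−A) = 0.20 / 0.5800.
Δx_2 = 0.20 × (+50) / 0.5800 = 10.00 / 0.5800 ≈ 17.24.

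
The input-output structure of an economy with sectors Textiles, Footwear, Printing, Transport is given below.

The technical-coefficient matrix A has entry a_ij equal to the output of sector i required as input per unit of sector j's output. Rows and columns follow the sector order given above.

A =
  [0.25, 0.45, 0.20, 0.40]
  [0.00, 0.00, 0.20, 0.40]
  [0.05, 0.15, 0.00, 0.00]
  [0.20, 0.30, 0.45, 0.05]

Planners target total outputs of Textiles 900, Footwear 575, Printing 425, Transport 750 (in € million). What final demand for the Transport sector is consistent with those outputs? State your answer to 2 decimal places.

I − A =
  [   0.75    -0.45    -0.20    -0.40]
  [   0.00     1.00    -0.20    -0.40]
  [  -0.05    -0.15     1.00     0.00]
  [  -0.20    -0.30    -0.45     0.95]
d = (I − A) x:
  d_1 = (+0.75)·900 + (-0.45)·575 + (-0.20)·425 + (-0.40)·750 = 31.25
  d_2 = (+0.00)·900 + (+1.00)·575 + (-0.20)·425 + (-0.40)·750 = 190.00
  d_3 = (-0.05)·900 + (-0.15)·575 + (+1.00)·425 + (+0.00)·750 = 293.75
  d_4 = (-0.20)·900 + (-0.30)·575 + (-0.45)·425 + (+0.95)·750 = 168.75

d_4 = 168.75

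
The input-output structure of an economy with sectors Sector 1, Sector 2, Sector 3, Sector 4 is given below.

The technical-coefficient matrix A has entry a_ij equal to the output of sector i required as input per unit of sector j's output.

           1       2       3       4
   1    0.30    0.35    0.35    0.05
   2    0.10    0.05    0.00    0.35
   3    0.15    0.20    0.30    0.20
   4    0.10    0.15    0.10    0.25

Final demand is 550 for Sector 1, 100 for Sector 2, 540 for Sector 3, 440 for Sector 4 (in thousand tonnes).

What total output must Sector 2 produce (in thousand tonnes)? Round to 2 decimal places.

I − A =
  [   0.70    -0.35    -0.35    -0.05]
  [  -0.10     0.95     0.00    -0.35]
  [  -0.15    -0.20     0.70    -0.20]
  [  -0.10    -0.15    -0.10     0.75]
Compute the cofactors C_ij = (−1)^(i+j)·(3×3 minor ij) of I−A; the adjugate is their transpose:
adj(I−A) = Cᵀ =
  [ 0.436000   0.246000   0.248000   0.210000]
  [ 0.080250   0.302875   0.063500   0.163625]
  [ 0.143000   0.172500   0.418000   0.201500]
  [ 0.093250   0.116375   0.101500   0.384125]
det(I−A) = Σ_j (I−A)_1j·C_1j = (0.70)(0.436000) + (-0.35)(0.080250) + (-0.35)(0.143000) + (-0.05)(0.093250) = 0.2224
(I − A)⁻¹ = adj(I−A) / det(I−A) ≈
  [   1.9604     1.1061     1.1151     0.9442]
  [   0.3608     1.3618     0.2855     0.7357]
  [   0.6430     0.7756     1.8795     0.9060]
  [   0.4193     0.5233     0.4564     1.7272]
x = (I − A)⁻¹ d = adj(I−A)·d / det(I−A), with det(I−A) = 0.2224:
  x_1 = (0.436000·550 + 0.246000·100 + 0.248000·540 + 0.210000·440) / 0.2224 = 490.72 / 0.2224 ≈ 2206.47
  x_2 = (0.080250·550 + 0.302875·100 + 0.063500·540 + 0.163625·440) / 0.2224 = 180.71 / 0.2224 ≈ 812.54
  x_3 = (0.143000·550 + 0.172500·100 + 0.418000·540 + 0.201500·440) / 0.2224 = 410.28 / 0.2224 ≈ 1844.78
  x_4 = (0.093250·550 + 0.116375·100 + 0.101500·540 + 0.384125·440) / 0.2224 = 286.75 / 0.2224 ≈ 1289.34

x_2 = 812.54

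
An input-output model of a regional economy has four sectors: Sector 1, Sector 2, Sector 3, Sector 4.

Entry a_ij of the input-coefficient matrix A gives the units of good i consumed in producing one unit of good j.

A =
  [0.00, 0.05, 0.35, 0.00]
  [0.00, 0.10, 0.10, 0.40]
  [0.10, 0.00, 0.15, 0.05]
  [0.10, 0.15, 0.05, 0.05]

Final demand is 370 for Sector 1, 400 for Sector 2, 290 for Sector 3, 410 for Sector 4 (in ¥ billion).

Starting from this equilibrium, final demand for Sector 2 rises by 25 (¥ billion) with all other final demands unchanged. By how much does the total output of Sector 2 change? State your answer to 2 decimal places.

Δx_2 = 30.03

I − A =
  [   1.00    -0.05    -0.35     0.00]
  [   0.00     0.90    -0.10    -0.40]
  [  -0.10     0.00     0.85    -0.05]
  [  -0.10    -0.15    -0.05     0.95]
Compute the cofactors C_ij = (−1)^(i+j)·(3×3 minor ij) of I−A; the adjugate is their transpose:
adj(I−A) = Cᵀ =
  [ 0.672750   0.042875   0.284000   0.033000]
  [ 0.046000   0.770000   0.129000   0.331000]
  [ 0.084000   0.012500   0.793000   0.047000]
  [ 0.082500   0.126750   0.092000   0.733000]
det(I−A) = Σ_j (I−A)_1j·C_1j = (1.00)(0.672750) + (-0.05)(0.046000) + (-0.35)(0.084000) + (0.00)(0.082500) = 0.64105
(I − A)⁻¹ = adj(I−A) / det(I−A) ≈
  [   1.0495     0.0669     0.4430     0.0515]
  [   0.0718     1.2012     0.2012     0.5163]
  [   0.1310     0.0195     1.2370     0.0733]
  [   0.1287     0.1977     0.1435     1.1434]
Δx = (I − A)⁻¹ Δd with Δd having +25 in the Sector 2 component and 0 elsewhere.
So Δx_2 = L_22 · (+25), where L_22 = adj(I−A)_22 / det(I−A) = 0.770000 / 0.64105.
Δx_2 = 0.770000 × (+25) / 0.64105 = 19.25 / 0.64105 ≈ 30.03.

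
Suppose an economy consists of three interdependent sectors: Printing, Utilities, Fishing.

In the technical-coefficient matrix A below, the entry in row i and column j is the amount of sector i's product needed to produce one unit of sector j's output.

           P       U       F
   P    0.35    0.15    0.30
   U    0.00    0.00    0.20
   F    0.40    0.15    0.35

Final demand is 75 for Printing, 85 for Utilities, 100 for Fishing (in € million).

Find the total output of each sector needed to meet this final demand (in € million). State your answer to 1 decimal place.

I − A =
  [   0.65    -0.15    -0.30]
  [   0.00     1.00    -0.20]
  [  -0.40    -0.15     0.65]
Cofactors of I−A, C_ij = (−1)^(i+j)·(minor ij) (rows/columns in the sector order above):
  C_11 = (1.00)(0.65) − (-0.20)(-0.15) = 0.6200
  C_12 = −[(0.00)(0.65) − (-0.20)(-0.40)] = 0.0800
  C_13 = (0.00)(-0.15) − (1.00)(-0.40) = 0.4000
  C_21 = −[(-0.15)(0.65) − (-0.30)(-0.15)] = 0.1425
  C_22 = (0.65)(0.65) − (-0.30)(-0.40) = 0.3025
  C_23 = −[(0.65)(-0.15) − (-0.15)(-0.40)] = 0.1575
  C_31 = (-0.15)(-0.20) − (-0.30)(1.00) = 0.3300
  C_32 = −[(0.65)(-0.20) − (-0.30)(0.00)] = 0.1300
  C_33 = (0.65)(1.00) − (-0.15)(0.00) = 0.6500
det(I−A) = Σ_j (I−A)_1j·C_1j = (0.65)(0.6200) + (-0.15)(0.0800) + (-0.30)(0.4000) = 0.2710
adj(I−A) = Cᵀ =
  [ 0.6200   0.1425   0.3300]
  [ 0.0800   0.3025   0.1300]
  [ 0.4000   0.1575   0.6500]
(I − A)⁻¹ = adj(I−A) / det(I−A) ≈
  [   2.2878     0.5258     1.2177]
  [   0.2952     1.1162     0.4797]
  [   1.4760     0.5812     2.3985]
x = (I − A)⁻¹ d = adj(I−A)·d / det(I−A), with det(I−A) = 0.2710:
  x_P = (0.6200·75 + 0.1425·85 + 0.3300·100) / 0.2710 = 91.6125 / 0.2710 ≈ 338.1
  x_U = (0.0800·75 + 0.3025·85 + 0.1300·100) / 0.2710 = 44.7125 / 0.2710 ≈ 165.0
  x_F = (0.4000·75 + 0.1575·85 + 0.6500·100) / 0.2710 = 108.3875 / 0.2710 ≈ 400.0

x_P = 338.1, x_U = 165.0, x_F = 400.0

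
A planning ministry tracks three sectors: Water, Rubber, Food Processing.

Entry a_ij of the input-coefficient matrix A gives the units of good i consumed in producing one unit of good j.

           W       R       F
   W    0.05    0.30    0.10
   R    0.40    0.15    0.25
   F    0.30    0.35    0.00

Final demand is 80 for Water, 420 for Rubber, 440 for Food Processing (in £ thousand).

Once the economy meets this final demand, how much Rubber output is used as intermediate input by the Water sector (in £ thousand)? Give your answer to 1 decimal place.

I − A =
  [   0.95    -0.30    -0.10]
  [  -0.40     0.85    -0.25]
  [  -0.30    -0.35     1.00]
Cofactors of I−A, C_ij = (−1)^(i+j)·(minor ij) (rows/columns in the sector order above):
  C_11 = (0.85)(1.00) − (-0.25)(-0.35) = 0.7625
  C_12 = −[(-0.40)(1.00) − (-0.25)(-0.30)] = 0.4750
  C_13 = (-0.40)(-0.35) − (0.85)(-0.30) = 0.3950
  C_21 = −[(-0.30)(1.00) − (-0.10)(-0.35)] = 0.3350
  C_22 = (0.95)(1.00) − (-0.10)(-0.30) = 0.9200
  C_23 = −[(0.95)(-0.35) − (-0.30)(-0.30)] = 0.4225
  C_31 = (-0.30)(-0.25) − (-0.10)(0.85) = 0.1600
  C_32 = −[(0.95)(-0.25) − (-0.10)(-0.40)] = 0.2775
  C_33 = (0.95)(0.85) − (-0.30)(-0.40) = 0.6875
det(I−A) = Σ_j (I−A)_1j·C_1j = (0.95)(0.7625) + (-0.30)(0.4750) + (-0.10)(0.3950) = 0.542375
adj(I−A) = Cᵀ =
  [ 0.7625   0.3350   0.1600]
  [ 0.4750   0.9200   0.2775]
  [ 0.3950   0.4225   0.6875]
(I − A)⁻¹ = adj(I−A) / det(I−A) ≈
  [   1.4059     0.6177     0.2950]
  [   0.8758     1.6962     0.5116]
  [   0.7283     0.7790     1.2676]
First solve x = (I − A)⁻¹ d = adj(I−A)·d / det(I−A); in particular x_W = (0.7625·80 + 0.3350·420 + 0.1600·440) / 0.542375 = 272.10 / 0.542375 ≈ 501.682.
Intermediate flow from R to W: z_RW = a_RW · x_W = 0.40 × 272.10 / 0.542375 = 108.84 / 0.542375 ≈ 200.7.

z_RW = 200.7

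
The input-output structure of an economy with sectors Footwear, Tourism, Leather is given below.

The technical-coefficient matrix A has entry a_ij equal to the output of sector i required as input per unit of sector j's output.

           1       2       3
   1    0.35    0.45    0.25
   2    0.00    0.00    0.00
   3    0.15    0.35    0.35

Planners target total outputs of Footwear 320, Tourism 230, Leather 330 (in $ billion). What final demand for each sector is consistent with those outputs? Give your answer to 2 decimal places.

d_1 = 22.00, d_2 = 230.00, d_3 = 86.00

I − A =
  [   0.65    -0.45    -0.25]
  [   0.00     1.00     0.00]
  [  -0.15    -0.35     0.65]
d = (I − A) x:
  d_1 = (+0.65)·320 + (-0.45)·230 + (-0.25)·330 = 22.00
  d_2 = (+0.00)·320 + (+1.00)·230 + (+0.00)·330 = 230.00
  d_3 = (-0.15)·320 + (-0.35)·230 + (+0.65)·330 = 86.00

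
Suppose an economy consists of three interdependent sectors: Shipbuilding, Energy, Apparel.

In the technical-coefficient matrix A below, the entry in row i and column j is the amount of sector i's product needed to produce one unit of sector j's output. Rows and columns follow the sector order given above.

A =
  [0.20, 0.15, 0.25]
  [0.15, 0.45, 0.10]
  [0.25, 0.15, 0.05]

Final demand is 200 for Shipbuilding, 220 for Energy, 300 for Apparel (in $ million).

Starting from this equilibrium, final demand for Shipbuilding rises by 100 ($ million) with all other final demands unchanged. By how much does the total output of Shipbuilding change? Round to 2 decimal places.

Δx_1 = 148.88

I − A =
  [   0.80    -0.15    -0.25]
  [  -0.15     0.55    -0.10]
  [  -0.25    -0.15     0.95]
Cofactors of I−A, C_ij = (−1)^(i+j)·(minor ij) (rows/columns in the sector order above):
  C_11 = (0.55)(0.95) − (-0.10)(-0.15) = 0.5075
  C_12 = −[(-0.15)(0.95) − (-0.10)(-0.25)] = 0.1675
  C_13 = (-0.15)(-0.15) − (0.55)(-0.25) = 0.1600
  C_21 = −[(-0.15)(0.95) − (-0.25)(-0.15)] = 0.1800
  C_22 = (0.80)(0.95) − (-0.25)(-0.25) = 0.6975
  C_23 = −[(0.80)(-0.15) − (-0.15)(-0.25)] = 0.1575
  C_31 = (-0.15)(-0.10) − (-0.25)(0.55) = 0.1525
  C_32 = −[(0.80)(-0.10) − (-0.25)(-0.15)] = 0.1175
  C_33 = (0.80)(0.55) − (-0.15)(-0.15) = 0.4175
det(I−A) = Σ_j (I−A)_1j·C_1j = (0.80)(0.5075) + (-0.15)(0.1675) + (-0.25)(0.1600) = 0.340875
adj(I−A) = Cᵀ =
  [ 0.5075   0.1800   0.1525]
  [ 0.1675   0.6975   0.1175]
  [ 0.1600   0.1575   0.4175]
(I − A)⁻¹ = adj(I−A) / det(I−A) ≈
  [   1.4888     0.5281     0.4474]
  [   0.4914     2.0462     0.3447]
  [   0.4694     0.4620     1.2248]
Δx = (I − A)⁻¹ Δd with Δd having +100 in the Shipbuilding component and 0 elsewhere.
So Δx_1 = L_11 · (+100), where L_11 = adj(I−A)_11 / det(I−A) = 0.5075 / 0.340875.
Δx_1 = 0.5075 × (+100) / 0.340875 = 50.75 / 0.340875 ≈ 148.88.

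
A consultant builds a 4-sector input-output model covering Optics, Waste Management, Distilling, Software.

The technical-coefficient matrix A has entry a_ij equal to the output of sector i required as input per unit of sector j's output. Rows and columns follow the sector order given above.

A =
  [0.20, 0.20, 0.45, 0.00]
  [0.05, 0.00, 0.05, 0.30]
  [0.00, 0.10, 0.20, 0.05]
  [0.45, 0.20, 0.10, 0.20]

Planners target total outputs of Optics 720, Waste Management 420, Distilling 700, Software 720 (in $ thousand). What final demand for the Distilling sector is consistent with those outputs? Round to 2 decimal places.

I − A =
  [   0.80    -0.20    -0.45     0.00]
  [  -0.05     1.00    -0.05    -0.30]
  [   0.00    -0.10     0.80    -0.05]
  [  -0.45    -0.20    -0.10     0.80]
d = (I − A) x:
  d_O = (+0.80)·720 + (-0.20)·420 + (-0.45)·700 + (+0.00)·720 = 177.00
  d_W = (-0.05)·720 + (+1.00)·420 + (-0.05)·700 + (-0.30)·720 = 133.00
  d_D = (+0.00)·720 + (-0.10)·420 + (+0.80)·700 + (-0.05)·720 = 482.00
  d_S = (-0.45)·720 + (-0.20)·420 + (-0.10)·700 + (+0.80)·720 = 98.00

d_D = 482.00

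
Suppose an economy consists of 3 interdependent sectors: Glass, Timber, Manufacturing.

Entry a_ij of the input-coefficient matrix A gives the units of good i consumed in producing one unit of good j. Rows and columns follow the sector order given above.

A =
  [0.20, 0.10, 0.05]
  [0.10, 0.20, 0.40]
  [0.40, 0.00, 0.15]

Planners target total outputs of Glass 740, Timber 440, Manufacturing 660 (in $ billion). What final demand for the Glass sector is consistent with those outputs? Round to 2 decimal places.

I − A =
  [   0.80    -0.10    -0.05]
  [  -0.10     0.80    -0.40]
  [  -0.40     0.00     0.85]
d = (I − A) x:
  d_1 = (+0.80)·740 + (-0.10)·440 + (-0.05)·660 = 515.00
  d_2 = (-0.10)·740 + (+0.80)·440 + (-0.40)·660 = 14.00
  d_3 = (-0.40)·740 + (+0.00)·440 + (+0.85)·660 = 265.00

d_1 = 515.00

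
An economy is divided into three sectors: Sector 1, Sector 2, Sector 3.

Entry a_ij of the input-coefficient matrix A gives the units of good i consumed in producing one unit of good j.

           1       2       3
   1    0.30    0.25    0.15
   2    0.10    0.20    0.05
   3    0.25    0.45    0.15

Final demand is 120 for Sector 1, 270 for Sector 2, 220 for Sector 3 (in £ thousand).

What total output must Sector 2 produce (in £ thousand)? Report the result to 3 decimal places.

I − A =
  [   0.70    -0.25    -0.15]
  [  -0.10     0.80    -0.05]
  [  -0.25    -0.45     0.85]
Cofactors of I−A, C_ij = (−1)^(i+j)·(minor ij) (rows/columns in the sector order above):
  C_11 = (0.80)(0.85) − (-0.05)(-0.45) = 0.6575
  C_12 = −[(-0.10)(0.85) − (-0.05)(-0.25)] = 0.0975
  C_13 = (-0.10)(-0.45) − (0.80)(-0.25) = 0.2450
  C_21 = −[(-0.25)(0.85) − (-0.15)(-0.45)] = 0.2800
  C_22 = (0.70)(0.85) − (-0.15)(-0.25) = 0.5575
  C_23 = −[(0.70)(-0.45) − (-0.25)(-0.25)] = 0.3775
  C_31 = (-0.25)(-0.05) − (-0.15)(0.80) = 0.1325
  C_32 = −[(0.70)(-0.05) − (-0.15)(-0.10)] = 0.0500
  C_33 = (0.70)(0.80) − (-0.25)(-0.10) = 0.5350
det(I−A) = Σ_j (I−A)_1j·C_1j = (0.70)(0.6575) + (-0.25)(0.0975) + (-0.15)(0.2450) = 0.399125
adj(I−A) = Cᵀ =
  [ 0.6575   0.2800   0.1325]
  [ 0.0975   0.5575   0.0500]
  [ 0.2450   0.3775   0.5350]
(I − A)⁻¹ = adj(I−A) / det(I−A) ≈
  [   1.6474     0.7015     0.3320]
  [   0.2443     1.3968     0.1253]
  [   0.6138     0.9458     1.3404]
x = (I − A)⁻¹ d = adj(I−A)·d / det(I−A), with det(I−A) = 0.399125:
  x_1 = (0.6575·120 + 0.2800·270 + 0.1325·220) / 0.399125 = 183.65 / 0.399125 ≈ 460.132
  x_2 = (0.0975·120 + 0.5575·270 + 0.0500·220) / 0.399125 = 173.225 / 0.399125 ≈ 434.012
  x_3 = (0.2450·120 + 0.3775·270 + 0.5350·220) / 0.399125 = 249.025 / 0.399125 ≈ 623.927

x_2 = 434.012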